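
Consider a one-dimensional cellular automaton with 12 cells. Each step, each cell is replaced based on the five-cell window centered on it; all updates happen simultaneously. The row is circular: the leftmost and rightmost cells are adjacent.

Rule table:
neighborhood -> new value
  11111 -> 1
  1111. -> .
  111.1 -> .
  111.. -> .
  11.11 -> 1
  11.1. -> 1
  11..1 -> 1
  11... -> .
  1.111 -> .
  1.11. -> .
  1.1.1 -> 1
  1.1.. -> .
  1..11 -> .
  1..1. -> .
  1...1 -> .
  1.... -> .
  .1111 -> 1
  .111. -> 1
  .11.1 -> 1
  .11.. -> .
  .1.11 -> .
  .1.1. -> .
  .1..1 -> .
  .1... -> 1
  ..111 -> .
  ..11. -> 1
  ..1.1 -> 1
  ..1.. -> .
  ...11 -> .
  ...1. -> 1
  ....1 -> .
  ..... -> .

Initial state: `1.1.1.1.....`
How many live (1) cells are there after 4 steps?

4

step 1: 1.1.1..1...1
step 2: 111.....1..1
step 3: 1......1....
step 4: .1....1.1..1
count of 1: 4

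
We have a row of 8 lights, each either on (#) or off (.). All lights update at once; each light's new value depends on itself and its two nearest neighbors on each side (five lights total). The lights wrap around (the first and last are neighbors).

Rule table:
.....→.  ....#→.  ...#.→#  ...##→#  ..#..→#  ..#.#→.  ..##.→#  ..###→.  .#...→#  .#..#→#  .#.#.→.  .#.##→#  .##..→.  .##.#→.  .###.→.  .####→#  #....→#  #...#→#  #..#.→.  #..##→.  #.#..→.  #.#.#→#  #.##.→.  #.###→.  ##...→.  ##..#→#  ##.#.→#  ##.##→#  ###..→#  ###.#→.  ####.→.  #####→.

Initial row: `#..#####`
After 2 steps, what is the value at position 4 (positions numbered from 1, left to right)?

##..#...
#.#.####
position 4 holds .

.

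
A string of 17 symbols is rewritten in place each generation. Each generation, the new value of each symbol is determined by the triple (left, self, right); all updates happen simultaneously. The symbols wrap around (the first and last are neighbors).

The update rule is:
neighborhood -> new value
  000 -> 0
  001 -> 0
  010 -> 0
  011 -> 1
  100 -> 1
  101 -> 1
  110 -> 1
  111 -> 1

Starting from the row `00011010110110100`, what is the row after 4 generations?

generation 1: 00011101111111010
generation 2: 00011111111111101
generation 3: 10011111111111110
generation 4: 01011111111111111

01011111111111111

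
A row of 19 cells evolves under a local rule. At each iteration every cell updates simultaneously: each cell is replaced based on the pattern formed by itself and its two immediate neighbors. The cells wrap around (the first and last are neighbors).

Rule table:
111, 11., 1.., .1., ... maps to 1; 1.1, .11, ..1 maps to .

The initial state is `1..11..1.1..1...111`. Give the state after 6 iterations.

iteration 1: 11..11.1.11.111..11
iteration 2: 111..1.1..1..111..1
iteration 3: 1111.1.11.11..111..
iteration 4: .111.1..1..11..111.
iteration 5: ..11.11.11..11..111
iteration 6: 1..1..1..11..11..11

1..1..1..11..11..11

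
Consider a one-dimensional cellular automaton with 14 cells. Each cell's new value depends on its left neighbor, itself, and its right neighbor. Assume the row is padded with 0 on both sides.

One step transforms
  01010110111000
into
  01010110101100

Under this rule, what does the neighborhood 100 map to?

1

At position 11 the neighborhood is 100; the next row has 1 there.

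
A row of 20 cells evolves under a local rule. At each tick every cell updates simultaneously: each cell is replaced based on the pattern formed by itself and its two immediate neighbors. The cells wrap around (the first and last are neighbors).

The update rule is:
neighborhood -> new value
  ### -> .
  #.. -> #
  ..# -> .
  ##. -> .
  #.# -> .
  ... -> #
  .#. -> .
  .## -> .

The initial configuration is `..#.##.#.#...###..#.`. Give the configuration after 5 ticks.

........##....#..##.

#.........##....#..#
.########...###..#..
.........##....#..##
########...###..#...
........##....#..##.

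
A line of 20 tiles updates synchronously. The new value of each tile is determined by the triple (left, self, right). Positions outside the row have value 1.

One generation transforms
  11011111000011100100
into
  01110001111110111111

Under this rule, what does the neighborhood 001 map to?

At position 11 the neighborhood is 001; the next row has 1 there.

1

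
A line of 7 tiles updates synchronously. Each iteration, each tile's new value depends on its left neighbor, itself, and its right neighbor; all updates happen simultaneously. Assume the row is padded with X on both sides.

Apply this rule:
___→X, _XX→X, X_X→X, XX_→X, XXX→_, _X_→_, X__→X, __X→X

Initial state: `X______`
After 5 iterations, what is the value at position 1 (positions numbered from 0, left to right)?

XXXXXXX
_______
XXXXXXX  (repeats iteration 1; period 2)
iteration 5: XXXXXXX
position 1 holds X

X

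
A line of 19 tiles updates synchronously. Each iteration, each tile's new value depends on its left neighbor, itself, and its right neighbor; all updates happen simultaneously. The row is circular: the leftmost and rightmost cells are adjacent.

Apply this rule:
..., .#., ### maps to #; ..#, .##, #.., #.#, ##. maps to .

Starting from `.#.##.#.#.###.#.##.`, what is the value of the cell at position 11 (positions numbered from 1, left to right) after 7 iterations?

.

.#....#.#..#..#....
.#.##.#.#..#..#.###
.#....#.#..#..#..#.
.#.##.#.#..#..#..#.
.#....#.#..#..#..#.  (repeats iteration 3; period 2)
iteration 7: .#....#.#..#..#..#.
position 11 holds .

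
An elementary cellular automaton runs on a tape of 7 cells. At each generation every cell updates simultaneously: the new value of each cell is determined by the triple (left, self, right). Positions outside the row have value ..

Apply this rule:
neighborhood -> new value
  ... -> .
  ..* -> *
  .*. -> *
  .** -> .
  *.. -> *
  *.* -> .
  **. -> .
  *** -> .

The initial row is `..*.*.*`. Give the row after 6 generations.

.**.*.*
*...*.*
**.**.*
......*
.....**
....*..

....*..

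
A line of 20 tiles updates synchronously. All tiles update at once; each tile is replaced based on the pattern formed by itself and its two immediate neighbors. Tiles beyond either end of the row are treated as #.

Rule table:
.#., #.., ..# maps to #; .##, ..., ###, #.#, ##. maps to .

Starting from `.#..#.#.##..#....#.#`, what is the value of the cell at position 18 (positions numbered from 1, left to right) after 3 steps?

#

.####.#...####..##..
......##.#....##..##
#....#...##..#..##..
position 18 holds #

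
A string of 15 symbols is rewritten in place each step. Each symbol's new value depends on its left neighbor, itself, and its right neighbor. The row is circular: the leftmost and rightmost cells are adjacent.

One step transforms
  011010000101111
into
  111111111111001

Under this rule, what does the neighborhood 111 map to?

At position 12 the neighborhood is 111; the next row has 0 there.

0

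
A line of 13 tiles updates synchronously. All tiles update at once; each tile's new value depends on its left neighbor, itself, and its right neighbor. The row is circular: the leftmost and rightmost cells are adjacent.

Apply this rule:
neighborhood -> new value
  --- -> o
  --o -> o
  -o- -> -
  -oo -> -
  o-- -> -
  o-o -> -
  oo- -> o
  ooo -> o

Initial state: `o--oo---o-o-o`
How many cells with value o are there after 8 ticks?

o-o-o-oo-----
-------o-oooo
-oooooo---ooo
--ooooo-oo-oo
-o-oooo--o--o
----ooo-o--o-
oooo-oo---o--
-ooo--o-oo--o
count of o: 7

7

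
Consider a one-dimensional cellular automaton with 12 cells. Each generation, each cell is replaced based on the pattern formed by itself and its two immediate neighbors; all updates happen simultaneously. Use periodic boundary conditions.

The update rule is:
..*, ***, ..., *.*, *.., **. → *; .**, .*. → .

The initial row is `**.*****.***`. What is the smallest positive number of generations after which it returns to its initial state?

6

***.*****.**
****.*****.*
*****.*****.
.*****.*****
*.*****.****
**.*****.***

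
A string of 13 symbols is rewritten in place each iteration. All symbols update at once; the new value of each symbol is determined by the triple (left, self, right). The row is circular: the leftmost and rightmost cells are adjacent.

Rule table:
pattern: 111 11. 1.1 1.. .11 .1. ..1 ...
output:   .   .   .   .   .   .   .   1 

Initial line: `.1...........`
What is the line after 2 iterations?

.1...........

iteration 1: ...1111111111
iteration 2: .1...........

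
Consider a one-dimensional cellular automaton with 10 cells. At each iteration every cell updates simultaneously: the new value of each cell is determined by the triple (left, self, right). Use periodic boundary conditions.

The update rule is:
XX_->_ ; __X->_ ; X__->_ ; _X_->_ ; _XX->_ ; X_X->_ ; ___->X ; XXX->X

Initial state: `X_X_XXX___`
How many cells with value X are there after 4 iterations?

2

_____X__X_
XXXX______
_XX__XXXX_
______XX__
count of X: 2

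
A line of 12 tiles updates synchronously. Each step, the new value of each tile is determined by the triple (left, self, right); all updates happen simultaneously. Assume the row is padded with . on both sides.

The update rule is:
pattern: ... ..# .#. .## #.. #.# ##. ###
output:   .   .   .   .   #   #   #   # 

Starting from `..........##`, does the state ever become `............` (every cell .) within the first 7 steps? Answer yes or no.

yes

...........#
............
all cells are . at step 2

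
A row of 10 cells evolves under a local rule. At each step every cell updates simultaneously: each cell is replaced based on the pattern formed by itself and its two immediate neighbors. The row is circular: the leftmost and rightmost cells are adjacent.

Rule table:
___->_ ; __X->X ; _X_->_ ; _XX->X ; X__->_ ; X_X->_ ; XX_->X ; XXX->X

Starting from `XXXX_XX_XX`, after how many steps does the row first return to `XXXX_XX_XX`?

1

step 1: XXXX_XX_XX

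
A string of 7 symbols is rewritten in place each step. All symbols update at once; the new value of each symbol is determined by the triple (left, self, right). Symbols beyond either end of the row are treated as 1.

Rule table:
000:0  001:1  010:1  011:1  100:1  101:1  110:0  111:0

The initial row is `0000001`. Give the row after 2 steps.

0100110

step 1: 1000011
step 2: 0100110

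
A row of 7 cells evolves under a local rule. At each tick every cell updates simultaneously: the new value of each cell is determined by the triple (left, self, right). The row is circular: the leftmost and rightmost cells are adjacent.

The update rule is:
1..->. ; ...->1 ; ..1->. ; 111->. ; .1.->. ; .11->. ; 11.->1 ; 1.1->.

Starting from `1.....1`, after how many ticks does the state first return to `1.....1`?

tick 1: 1.111..
tick 2: ....1..
tick 3: 111...1
tick 4: ..1.1..
tick 5: 1.....1

5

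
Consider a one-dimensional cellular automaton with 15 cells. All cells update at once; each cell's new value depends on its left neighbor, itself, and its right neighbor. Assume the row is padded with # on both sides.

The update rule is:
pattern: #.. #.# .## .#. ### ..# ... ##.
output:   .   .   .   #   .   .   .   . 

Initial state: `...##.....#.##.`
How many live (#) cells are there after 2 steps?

1

step 1: ..........#....
step 2: ..........#....
count of #: 1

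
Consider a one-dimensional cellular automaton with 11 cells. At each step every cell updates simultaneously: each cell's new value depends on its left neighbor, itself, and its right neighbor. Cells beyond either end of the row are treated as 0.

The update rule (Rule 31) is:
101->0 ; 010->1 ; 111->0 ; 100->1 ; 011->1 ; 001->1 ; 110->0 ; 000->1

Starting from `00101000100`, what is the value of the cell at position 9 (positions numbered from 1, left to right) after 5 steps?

11101111111
10001000000
11111111111
10000000000
11111111111
position 9 holds 1

1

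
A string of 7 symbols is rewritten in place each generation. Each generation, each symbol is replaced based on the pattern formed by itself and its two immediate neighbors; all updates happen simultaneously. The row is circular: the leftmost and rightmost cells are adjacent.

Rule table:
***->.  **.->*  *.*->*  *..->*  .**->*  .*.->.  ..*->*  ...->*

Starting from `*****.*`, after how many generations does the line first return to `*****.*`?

2

....***
*****.*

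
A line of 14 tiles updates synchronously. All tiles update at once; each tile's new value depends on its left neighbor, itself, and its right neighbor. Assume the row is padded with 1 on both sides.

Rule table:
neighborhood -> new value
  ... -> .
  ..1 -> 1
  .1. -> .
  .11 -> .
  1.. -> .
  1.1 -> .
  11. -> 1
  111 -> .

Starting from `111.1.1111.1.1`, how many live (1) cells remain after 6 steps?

3

..1......1....
.1......1....1
.......1....1.
......1....1..
.....1....1..1
....1....1..1.
count of 1: 3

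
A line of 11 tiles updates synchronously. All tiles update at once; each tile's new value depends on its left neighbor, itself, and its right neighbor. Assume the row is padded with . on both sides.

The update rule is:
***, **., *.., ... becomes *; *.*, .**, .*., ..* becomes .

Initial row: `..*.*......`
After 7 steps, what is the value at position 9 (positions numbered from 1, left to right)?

*

*....******
.***..*****
..***..****
*..***..***
.*..***..**
..*..***..*
*..*..***..
position 9 holds *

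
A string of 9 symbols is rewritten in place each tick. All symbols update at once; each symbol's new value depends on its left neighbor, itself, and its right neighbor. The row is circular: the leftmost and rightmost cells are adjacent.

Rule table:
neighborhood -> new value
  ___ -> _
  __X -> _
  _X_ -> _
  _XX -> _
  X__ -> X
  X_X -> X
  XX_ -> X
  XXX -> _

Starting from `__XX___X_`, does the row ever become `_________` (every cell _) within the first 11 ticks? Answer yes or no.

___XX___X
X___XX___
_X___XX__
__X___XX_
___X___XX
X___X___X
XX___X___
_XX___X__
__XX___X_  (repeats tick 0; period 9)
tick 11: X___XX___
tick 11 is X___XX___, still not uniform _

no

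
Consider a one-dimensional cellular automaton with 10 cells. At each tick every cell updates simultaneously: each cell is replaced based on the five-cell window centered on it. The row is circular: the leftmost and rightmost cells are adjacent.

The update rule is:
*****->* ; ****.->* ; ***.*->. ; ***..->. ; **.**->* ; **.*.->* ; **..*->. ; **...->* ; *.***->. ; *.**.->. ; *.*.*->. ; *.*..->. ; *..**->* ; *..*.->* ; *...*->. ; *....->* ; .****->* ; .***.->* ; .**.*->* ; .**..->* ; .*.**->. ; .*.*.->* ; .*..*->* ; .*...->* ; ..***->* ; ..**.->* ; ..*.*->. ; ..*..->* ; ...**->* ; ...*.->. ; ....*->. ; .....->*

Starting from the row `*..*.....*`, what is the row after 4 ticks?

*.*****.**
.*.***.*.*
*...*.*.*.
.*...*.*.*

.*...*.*.*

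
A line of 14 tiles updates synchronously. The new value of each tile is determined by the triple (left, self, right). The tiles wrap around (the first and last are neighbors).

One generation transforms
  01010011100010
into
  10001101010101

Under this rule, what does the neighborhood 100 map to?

1

At position 4 the neighborhood is 100; the next row has 1 there.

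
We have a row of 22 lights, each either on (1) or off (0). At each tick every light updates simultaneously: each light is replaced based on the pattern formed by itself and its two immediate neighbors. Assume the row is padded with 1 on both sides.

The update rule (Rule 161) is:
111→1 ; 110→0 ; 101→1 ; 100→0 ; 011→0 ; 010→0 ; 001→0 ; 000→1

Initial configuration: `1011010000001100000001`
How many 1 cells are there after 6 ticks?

0100100111100001111100
1000000011001100111000
0011111000000000010010
0001110011111111000001
0100100001111110011100
1000001100111100001000
count of 1: 8

8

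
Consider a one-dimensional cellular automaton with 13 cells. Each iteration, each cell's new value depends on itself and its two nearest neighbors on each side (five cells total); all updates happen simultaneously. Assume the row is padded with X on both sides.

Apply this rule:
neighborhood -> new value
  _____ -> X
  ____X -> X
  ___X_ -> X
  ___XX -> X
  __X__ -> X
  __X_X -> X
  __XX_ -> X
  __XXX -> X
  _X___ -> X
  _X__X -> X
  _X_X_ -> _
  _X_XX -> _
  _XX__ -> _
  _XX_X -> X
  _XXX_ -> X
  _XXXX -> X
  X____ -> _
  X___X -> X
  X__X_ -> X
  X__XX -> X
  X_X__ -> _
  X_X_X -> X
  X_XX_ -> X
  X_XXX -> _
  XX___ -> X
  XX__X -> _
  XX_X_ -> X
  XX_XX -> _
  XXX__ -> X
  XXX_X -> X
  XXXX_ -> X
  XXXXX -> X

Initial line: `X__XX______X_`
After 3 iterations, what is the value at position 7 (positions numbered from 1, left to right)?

_

iteration 1: X_XX_X_XXXXX_
iteration 2: X_XXXX__XXXX_
iteration 3: X__XXX_XXXXX_
position 7 holds _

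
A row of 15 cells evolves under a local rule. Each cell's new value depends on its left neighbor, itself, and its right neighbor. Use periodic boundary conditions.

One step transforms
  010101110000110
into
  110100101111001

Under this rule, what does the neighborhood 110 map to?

At position 7 the neighborhood is 110; the next row has 0 there.

0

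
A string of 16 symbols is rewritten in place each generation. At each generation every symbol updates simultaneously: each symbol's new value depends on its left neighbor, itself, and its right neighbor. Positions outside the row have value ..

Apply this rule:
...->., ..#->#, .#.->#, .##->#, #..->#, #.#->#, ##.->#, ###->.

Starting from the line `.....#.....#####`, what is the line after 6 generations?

....###...##...#
...##.##.####.##
..########..####
.##......####..#
####....##..####
#..##..######..#

#..##..######..#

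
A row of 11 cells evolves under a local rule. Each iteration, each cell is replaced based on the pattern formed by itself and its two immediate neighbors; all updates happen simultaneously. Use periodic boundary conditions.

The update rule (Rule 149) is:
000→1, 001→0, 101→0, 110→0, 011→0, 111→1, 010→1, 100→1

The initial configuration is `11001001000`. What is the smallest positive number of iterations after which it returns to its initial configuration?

17

00101101110
10100000101
00111110100
10011100111
01001010011
01101011000
00001000111
11101110010
01000101010
01110101011
00100101000
10110101111
00000100111
11110110010
01100001010
00011101011
11001001000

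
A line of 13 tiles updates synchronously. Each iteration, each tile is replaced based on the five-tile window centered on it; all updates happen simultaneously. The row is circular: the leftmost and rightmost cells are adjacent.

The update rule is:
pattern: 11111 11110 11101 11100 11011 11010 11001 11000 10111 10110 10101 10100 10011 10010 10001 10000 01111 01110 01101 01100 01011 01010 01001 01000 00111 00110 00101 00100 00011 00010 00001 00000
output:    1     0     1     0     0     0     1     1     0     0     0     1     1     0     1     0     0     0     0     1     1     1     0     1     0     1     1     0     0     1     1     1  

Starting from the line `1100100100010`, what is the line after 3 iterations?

0110000011111
0011011000101
0110001111111

0110001111111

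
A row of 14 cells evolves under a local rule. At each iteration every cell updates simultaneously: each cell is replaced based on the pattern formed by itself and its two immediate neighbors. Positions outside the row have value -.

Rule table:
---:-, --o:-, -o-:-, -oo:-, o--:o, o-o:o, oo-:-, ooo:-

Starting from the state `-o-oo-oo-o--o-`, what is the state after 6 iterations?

--o--o--o-o--o
---o--o--o-o--
----o--o--o-o-
-----o--o--o-o
------o--o--o-
-------o--o--o

-------o--o--o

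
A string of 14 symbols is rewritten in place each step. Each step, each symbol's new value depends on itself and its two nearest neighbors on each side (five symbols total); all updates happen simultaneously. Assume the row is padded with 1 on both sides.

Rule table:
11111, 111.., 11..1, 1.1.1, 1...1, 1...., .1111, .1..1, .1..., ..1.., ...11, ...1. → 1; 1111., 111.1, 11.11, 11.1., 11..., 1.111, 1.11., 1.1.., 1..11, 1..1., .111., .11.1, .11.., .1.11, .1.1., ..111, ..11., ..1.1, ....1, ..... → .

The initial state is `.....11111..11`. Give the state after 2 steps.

..1........1..

.1..1.11.11..1
..1........1..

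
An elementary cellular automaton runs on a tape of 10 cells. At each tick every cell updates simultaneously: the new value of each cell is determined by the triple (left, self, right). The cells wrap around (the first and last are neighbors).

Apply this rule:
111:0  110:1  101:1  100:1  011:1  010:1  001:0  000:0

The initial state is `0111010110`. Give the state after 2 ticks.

1111000001

tick 1: 0101111111
tick 2: 1111000001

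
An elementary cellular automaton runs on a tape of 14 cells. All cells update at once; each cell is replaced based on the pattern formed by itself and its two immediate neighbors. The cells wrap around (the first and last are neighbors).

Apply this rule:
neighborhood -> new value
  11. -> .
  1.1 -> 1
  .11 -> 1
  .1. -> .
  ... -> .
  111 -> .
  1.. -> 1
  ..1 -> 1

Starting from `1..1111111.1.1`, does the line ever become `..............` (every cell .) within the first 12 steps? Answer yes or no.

.111......1.11
11..1....1.11.
1.11.1..1.11.1
.11.1.11.11.11
11.1.11.11.11.
1.1.11.11.11.1
.1.11.11.11.11
1.11.11.11.11.
.11.11.11.11.1
11.11.11.11.1.
1.11.11.11.1.1
.11.11.11.1.11
step 12 is .11.11.11.1.11, still not uniform .

no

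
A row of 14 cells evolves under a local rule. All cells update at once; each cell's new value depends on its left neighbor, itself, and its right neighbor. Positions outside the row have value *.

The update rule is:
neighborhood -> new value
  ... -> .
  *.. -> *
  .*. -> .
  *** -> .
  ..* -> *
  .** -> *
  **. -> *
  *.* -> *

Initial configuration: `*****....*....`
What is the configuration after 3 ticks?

....**..*.*..*
*..*****.*.***
****...**.**..

****...**.**..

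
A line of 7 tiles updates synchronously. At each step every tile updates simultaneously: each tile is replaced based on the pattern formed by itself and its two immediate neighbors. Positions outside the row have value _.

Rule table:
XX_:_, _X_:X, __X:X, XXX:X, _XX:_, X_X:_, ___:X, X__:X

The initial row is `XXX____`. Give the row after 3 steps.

step 1: _X_XXXX
step 2: XX__XX_
step 3: __XX__X

__XX__X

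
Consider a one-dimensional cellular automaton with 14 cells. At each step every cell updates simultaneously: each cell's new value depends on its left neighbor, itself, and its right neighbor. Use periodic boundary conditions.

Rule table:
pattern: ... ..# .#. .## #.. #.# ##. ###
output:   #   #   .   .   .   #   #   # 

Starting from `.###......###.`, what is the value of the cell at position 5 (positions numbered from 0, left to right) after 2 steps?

step 1: #.##.#####.##.
step 2: .#.##.#####.##
position 5 holds .

.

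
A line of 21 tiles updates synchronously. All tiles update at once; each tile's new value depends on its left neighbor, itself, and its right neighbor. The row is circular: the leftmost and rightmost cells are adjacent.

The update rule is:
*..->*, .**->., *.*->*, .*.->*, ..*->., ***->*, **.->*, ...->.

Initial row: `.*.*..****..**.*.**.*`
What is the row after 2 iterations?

*****..****..****.***
******..****..****.**

******..****..****.**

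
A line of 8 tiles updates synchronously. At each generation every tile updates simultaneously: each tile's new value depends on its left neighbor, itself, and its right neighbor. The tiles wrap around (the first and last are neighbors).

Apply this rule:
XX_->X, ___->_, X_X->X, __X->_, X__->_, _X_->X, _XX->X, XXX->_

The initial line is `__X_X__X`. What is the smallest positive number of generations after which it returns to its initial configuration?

__XXX__X
__X_X__X

2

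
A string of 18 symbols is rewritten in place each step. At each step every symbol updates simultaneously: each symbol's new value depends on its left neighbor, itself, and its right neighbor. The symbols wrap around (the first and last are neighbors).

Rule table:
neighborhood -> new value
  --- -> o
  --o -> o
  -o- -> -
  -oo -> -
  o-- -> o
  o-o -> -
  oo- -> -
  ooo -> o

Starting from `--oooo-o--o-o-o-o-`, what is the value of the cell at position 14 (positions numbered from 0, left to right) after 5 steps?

-

oo-oo---oo-------o
o----ooo--ooooooo-
-oooo-o-oo-ooooo--
o-oo--------ooo-oo
----oooooooo-o---o
position 14 holds -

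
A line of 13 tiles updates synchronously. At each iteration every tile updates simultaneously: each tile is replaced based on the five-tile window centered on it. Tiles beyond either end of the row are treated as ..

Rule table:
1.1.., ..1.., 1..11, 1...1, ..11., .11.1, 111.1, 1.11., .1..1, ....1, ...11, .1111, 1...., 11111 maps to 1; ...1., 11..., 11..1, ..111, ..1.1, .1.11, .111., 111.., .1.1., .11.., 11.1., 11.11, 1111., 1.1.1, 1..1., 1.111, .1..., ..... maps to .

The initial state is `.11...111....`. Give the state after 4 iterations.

iteration 1: 11..11....1..
iteration 2: 1..11..11.1.1
iteration 3: 1111..111...1
iteration 4: .1...1....1.1

.1...1....1.1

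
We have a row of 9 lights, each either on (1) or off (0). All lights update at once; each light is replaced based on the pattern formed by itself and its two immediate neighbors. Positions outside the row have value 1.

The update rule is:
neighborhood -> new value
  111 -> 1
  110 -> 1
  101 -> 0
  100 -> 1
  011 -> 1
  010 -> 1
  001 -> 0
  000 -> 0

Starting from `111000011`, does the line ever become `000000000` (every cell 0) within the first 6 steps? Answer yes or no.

step 1: 111100011
step 2: 111110011
step 3: 111111011
step 4: 111111011  (fixed point — unchanged through step 6)
step 6 is 111111011, still not uniform 0

no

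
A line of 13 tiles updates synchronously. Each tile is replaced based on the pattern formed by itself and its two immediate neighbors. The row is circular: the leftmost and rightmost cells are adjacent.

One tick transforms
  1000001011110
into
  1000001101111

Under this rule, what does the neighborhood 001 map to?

0

At position 5 the neighborhood is 001; the next row has 0 there.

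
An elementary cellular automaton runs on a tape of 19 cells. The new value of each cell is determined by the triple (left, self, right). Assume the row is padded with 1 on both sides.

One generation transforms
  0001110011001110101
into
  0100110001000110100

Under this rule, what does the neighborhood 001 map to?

At position 2 the neighborhood is 001; the next row has 0 there.

0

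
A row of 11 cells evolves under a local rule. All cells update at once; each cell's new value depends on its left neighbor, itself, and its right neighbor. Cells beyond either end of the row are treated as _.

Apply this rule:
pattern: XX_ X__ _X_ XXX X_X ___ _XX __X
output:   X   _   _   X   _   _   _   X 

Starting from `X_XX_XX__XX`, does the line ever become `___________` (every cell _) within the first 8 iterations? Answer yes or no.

___X__X_X_X
__X__X_____
_X__X______
X__X_______
__X________
_X_________
X__________
___________
all cells are _ at iteration 8

yes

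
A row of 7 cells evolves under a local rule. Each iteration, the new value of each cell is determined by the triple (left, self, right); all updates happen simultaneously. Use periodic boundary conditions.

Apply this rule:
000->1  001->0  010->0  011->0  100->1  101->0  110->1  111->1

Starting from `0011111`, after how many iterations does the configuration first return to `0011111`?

1001111
1100111
1110011
1111001
1111100
0111110
0011111

7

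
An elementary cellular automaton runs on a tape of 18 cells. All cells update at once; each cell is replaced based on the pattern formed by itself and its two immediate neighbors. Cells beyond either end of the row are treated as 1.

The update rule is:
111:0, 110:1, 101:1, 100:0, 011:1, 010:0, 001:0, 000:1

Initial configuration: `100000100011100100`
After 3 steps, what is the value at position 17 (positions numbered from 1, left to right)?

1

101110001010100000
111010100101001110
001101000010001011
position 17 holds 1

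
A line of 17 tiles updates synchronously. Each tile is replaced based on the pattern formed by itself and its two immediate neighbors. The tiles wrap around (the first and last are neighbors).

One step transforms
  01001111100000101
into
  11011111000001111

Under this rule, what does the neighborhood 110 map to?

At position 8 the neighborhood is 110; the next row has 0 there.

0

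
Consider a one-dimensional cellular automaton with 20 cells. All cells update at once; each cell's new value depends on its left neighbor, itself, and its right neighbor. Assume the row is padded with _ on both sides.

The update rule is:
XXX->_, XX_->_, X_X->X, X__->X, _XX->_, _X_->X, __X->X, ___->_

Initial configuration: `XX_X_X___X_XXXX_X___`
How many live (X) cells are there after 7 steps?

step 1: __XXXXX_XXX____XXX__
step 2: _X_____X___X__X___X_
step 3: XXX___XXX_XXXXXX_XXX
step 4: ___X_X___X______X___
step 5: __XXXXX_XXX____XXX__  (repeats step 1; period 4)
step 7: XXX___XXX_XXXXXX_XXX
count of X: 15

15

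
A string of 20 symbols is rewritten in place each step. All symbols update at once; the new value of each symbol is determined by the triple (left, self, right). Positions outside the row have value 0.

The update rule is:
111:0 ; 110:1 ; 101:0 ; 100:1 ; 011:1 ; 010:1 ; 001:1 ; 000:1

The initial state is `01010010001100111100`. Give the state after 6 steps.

step 1: 11011111111111100111
step 2: 11010000000000111101
step 3: 11011111111111100101
step 4: 11010000000000111101  (repeats step 2; period 2)
step 6: 11010000000000111101

11010000000000111101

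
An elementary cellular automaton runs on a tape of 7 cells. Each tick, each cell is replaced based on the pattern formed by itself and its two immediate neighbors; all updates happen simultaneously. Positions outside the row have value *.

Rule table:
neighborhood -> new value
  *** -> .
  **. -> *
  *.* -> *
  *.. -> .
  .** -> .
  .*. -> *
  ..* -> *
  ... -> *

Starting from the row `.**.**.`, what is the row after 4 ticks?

*.**.**
**.**..
.**.*.*
*.****.

*.****.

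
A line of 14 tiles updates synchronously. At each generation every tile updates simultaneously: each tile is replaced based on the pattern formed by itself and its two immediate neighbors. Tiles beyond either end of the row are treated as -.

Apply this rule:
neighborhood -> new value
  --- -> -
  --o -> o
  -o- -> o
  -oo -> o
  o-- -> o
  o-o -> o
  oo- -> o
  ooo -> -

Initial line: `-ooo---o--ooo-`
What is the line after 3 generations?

generation 1: oo-oo-ooooo-oo
generation 2: ooooooo---oooo
generation 3: o-----oo-oo--o

o-----oo-oo--o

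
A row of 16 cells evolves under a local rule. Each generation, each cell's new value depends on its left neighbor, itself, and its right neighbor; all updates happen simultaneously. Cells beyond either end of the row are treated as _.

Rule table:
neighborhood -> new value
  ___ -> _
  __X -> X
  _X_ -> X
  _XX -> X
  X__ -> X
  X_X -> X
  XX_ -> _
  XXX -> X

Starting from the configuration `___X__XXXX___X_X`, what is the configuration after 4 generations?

__XXXXXXX_X_XXXX
_XXXXXXX_XXXXXX_
XXXXXXX_XXXXXX_X
XXXXXX_XXXXXX_XX

XXXXXX_XXXXXX_XX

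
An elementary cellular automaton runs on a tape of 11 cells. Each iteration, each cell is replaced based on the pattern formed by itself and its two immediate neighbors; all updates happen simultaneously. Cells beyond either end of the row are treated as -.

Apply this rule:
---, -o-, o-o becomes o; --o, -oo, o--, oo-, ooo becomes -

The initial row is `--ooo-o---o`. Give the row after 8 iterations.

oooo----ooo

o----oo-o-o
o-oo---oooo
oo---o-----
---o-o-oooo
oo-oooo----
--o-----ooo
o-o-ooo----
oooo----ooo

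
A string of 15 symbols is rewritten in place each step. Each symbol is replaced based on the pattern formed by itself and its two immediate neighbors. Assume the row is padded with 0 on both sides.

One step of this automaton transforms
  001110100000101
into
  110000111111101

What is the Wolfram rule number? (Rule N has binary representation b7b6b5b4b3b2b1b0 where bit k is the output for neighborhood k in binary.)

23

position 3: 111 → 0  (bit 7 = 0)
position 4: 110 → 0  (bit 6 = 0)
position 5: 101 → 0  (bit 5 = 0)
position 7: 100 → 1  (bit 4 = 1)
position 2: 011 → 0  (bit 3 = 0)
position 6: 010 → 1  (bit 2 = 1)
position 1: 001 → 1  (bit 1 = 1)
position 0: 000 → 1  (bit 0 = 1)
bits b7..b0 = 00010111 = 23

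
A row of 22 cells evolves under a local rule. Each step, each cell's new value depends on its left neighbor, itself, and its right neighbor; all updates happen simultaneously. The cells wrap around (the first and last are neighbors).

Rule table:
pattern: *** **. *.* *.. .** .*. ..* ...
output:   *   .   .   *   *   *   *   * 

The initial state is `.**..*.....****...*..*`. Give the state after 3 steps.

**.*********.*******.*

.*.***********.*******
.*.**********..******.
**.*********.*******.*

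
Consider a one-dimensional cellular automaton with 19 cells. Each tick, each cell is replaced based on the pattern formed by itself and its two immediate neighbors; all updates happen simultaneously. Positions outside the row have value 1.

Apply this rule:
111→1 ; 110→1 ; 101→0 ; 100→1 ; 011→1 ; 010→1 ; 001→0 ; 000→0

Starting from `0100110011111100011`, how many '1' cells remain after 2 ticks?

15

0110111011111110011
0110111011111111011
count of 1: 15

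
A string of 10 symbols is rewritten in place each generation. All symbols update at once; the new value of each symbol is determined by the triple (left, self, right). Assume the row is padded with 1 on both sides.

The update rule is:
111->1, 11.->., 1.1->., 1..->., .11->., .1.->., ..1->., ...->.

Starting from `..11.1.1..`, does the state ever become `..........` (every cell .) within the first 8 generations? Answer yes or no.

generation 1: ..........
all cells are . at generation 1

yes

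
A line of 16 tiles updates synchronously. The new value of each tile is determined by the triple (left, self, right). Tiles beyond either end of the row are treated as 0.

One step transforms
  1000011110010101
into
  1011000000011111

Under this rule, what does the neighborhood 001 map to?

At position 4 the neighborhood is 001; the next row has 0 there.

0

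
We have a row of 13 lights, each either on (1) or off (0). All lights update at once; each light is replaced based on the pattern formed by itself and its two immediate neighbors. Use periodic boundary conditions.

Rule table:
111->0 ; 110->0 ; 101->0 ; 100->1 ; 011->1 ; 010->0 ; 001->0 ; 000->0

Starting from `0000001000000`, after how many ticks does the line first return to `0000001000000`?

tick 1: 0000000100000
tick 2: 0000000010000
tick 3: 0000000001000
tick 4: 0000000000100
tick 5: 0000000000010
tick 6: 0000000000001
tick 7: 1000000000000
tick 8: 0100000000000
tick 9: 0010000000000
tick 10: 0001000000000
tick 11: 0000100000000
tick 12: 0000010000000
tick 13: 0000001000000

13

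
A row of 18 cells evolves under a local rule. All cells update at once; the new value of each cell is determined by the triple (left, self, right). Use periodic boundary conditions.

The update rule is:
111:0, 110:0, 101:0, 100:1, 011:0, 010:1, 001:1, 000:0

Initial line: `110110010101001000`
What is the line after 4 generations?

110000110001000111

000001110101111101
100010000100000001
010111001110000010
110000110001000111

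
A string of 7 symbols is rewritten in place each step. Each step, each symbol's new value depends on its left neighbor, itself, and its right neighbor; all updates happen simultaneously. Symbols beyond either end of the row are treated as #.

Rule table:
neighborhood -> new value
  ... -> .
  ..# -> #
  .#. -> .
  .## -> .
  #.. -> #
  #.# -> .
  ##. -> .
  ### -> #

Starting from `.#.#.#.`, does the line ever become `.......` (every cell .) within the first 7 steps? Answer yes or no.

yes

.......
all cells are . at step 1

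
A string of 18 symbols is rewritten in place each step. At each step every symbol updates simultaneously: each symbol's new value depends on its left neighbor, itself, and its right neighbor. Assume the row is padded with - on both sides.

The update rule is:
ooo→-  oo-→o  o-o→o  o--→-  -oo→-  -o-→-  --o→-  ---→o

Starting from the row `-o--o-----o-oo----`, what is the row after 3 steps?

----o-o---o--o----

------ooo--o-o-ooo
ooooo---o---o-o--o
----o-o---o--o----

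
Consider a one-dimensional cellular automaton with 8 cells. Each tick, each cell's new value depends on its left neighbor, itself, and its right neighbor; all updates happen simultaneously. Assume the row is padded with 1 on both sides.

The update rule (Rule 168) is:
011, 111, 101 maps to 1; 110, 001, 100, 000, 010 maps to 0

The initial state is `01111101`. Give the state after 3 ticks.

11101111

11111011
11110111
11101111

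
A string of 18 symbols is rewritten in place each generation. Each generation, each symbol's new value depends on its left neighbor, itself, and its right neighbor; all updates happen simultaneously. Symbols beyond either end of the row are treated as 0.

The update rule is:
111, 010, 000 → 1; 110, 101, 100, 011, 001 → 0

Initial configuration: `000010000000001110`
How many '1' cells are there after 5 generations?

111010111111100100
010010011111000101
010010001110010101
010010100100010101
010010100101010101
count of 1: 8

8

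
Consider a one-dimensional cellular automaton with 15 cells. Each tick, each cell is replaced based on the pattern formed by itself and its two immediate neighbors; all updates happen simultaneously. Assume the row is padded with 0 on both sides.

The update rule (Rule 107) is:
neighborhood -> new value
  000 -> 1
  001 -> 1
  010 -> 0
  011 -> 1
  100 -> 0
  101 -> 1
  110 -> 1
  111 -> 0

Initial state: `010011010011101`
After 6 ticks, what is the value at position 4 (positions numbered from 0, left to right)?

tick 1: 100111100110110
tick 2: 001100101111110
tick 3: 111101011000010
tick 4: 100110111011100
tick 5: 001111101110101
tick 6: 111000111011010
position 4 holds 0

0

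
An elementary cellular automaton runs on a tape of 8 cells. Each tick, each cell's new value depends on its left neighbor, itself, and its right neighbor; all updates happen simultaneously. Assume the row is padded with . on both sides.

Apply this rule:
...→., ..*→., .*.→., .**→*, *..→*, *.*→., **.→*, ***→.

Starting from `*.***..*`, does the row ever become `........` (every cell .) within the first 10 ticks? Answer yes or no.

no

tick 1: ..*.**..
tick 2: ....***.
tick 3: ....*.**
tick 4: ......**
tick 5: ......**  (fixed point — unchanged through tick 10)
tick 10 is ......**, still not uniform .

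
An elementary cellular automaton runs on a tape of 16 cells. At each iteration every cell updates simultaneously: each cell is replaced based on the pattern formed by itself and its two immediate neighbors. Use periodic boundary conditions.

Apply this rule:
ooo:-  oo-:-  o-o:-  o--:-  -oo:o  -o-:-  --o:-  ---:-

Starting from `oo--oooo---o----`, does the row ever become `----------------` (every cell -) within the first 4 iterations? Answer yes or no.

o---o-----------
----------------
all cells are - at iteration 2

yes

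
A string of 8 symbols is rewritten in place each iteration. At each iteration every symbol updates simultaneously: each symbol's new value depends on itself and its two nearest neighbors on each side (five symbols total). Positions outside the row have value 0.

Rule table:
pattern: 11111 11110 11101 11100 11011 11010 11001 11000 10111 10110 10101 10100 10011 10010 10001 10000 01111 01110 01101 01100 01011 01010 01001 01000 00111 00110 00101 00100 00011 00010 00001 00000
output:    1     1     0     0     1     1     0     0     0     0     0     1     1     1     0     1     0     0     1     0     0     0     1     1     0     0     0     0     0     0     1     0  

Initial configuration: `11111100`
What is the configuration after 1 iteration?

00111001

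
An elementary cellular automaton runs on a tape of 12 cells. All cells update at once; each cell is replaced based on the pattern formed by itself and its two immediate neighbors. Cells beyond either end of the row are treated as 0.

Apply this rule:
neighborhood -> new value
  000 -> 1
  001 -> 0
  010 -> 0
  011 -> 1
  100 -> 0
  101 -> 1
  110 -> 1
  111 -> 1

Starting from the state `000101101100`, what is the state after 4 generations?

110011111110

110011111101
110011111110
110011111110  (fixed point — unchanged through generation 4)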